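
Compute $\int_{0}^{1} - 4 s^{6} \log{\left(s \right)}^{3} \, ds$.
$\frac{24}{2401}$

Consider the simpler parametrised integral
$$J(a) = \int_{0}^{1} - 4 s^{a} \, ds = - \frac{4}{a + 1}.$$

Differentiating under the integral sign brings down a factor of $\ln s$:
$$\frac{dJ}{da} = \int_{0}^{1} - 4 s^{a} \log{\left(s \right)} \, ds = \frac{4}{\left(a + 1\right)^{2}}.$$

Repeating $3$ times in total — each differentiation brings down another $\ln s$ — gives
$$\frac{d^{3}J}{da^{3}} = \int_{0}^{1} - 4 s^{a} \log{\left(s \right)}^{3} \, ds = \frac{24}{\left(a + 1\right)^{4}},$$
and the integrand here is exactly the target integrand, so $I = \frac{24}{\left(a + 1\right)^{4}}$.

Setting $a = 6$:
$$I = \frac{24}{2401}.$$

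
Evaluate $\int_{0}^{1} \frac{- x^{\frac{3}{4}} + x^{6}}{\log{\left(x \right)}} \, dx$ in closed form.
$\log{\left(4 \right)}$

Replace the exponent $6$ by a parameter $a$: let $I(a) = \int_{0}^{1} \frac{- x^{\frac{3}{4}} + x^{a}}{\log{\left(x \right)}} \, dx$.

Since $\dfrac{\partial}{\partial a}\,x^{a} = x^{a} \ln x$, the $\ln x$ in the denominator cancels and
$$\frac{dI}{da} = \int_{0}^{1} x^{a} \, dx = \left[\frac{x^{a+1}}{a+1}\right]_0^1 = \frac{1}{a + 1}.$$

Integrating with respect to $a$ gives $I(a) = \log{\left(\frac{4 a}{7} + \frac{4}{7} \right)} + C$.

At $a = \frac{3}{4}$ the integrand is identically $0$, so $I(\frac{3}{4}) = 0$. The closed form gives $0$, hence $C = 0$.

Setting $a = 6$:
$$I = \log{\left(4 \right)}.$$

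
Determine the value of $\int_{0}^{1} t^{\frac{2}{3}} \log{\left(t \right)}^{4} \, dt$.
$\frac{5832}{3125}$

Consider the simpler parametrised integral
$$J(a) = \int_{0}^{1} t^{a} \, dt = \frac{1}{a + 1}.$$

Differentiating under the integral sign brings down a factor of $\ln t$:
$$\frac{dJ}{da} = \int_{0}^{1} t^{a} \log{\left(t \right)} \, dt = - \frac{1}{\left(a + 1\right)^{2}}.$$

Repeating $4$ times in total — each differentiation brings down another $\ln t$ — gives
$$\frac{d^{4}J}{da^{4}} = \int_{0}^{1} t^{a} \log{\left(t \right)}^{4} \, dt = \frac{24}{\left(a + 1\right)^{5}},$$
and the integrand here is exactly the target integrand, so $I = \frac{24}{\left(a + 1\right)^{5}}$.

Setting $a = \frac{2}{3}$:
$$I = \frac{5832}{3125}.$$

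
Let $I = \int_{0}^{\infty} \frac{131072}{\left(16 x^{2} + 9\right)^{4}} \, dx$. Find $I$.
$\frac{5120 \pi}{2187}$

Recall the elementary integral
$$J(a) = \int_{0}^{\infty} \frac{2}{a^{2} + x^{2}} \, dx = \frac{\pi}{a}.$$

Differentiating under the integral sign with respect to $a$,
$$\frac{dJ}{da} = \int_{0}^{\infty} - \frac{4 a}{\left(a^{2} + x^{2}\right)^{2}} \, dx = - \frac{\pi}{a^{2}},$$
so $\int_{0}^{\infty} \frac{2}{\left(a^{2} + x^{2}\right)^{2}} \, dx = \frac{\pi}{2 a^{3}}$.

Repeating — each differentiation of $1/(x^2+a^2)^j$ produces $-2ja/(x^2+a^2)^{j+1}$ — and dividing through by $-2ja$ at each step yields, after $3$ differentiations in total,
$$\int_{0}^{\infty} \frac{2}{\left(a^{2} + x^{2}\right)^{4}} \, dx = \frac{5 \pi}{16 a^{7}}.$$

Setting $a = \frac{3}{4}$:
$$I = \frac{5120 \pi}{2187}.$$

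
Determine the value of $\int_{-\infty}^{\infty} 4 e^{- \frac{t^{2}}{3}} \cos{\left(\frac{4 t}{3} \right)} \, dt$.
$\frac{4 \sqrt{3} \sqrt{\pi}}{e^{\frac{4}{3}}}$

Define $I(b) = \int_{-\infty}^{\infty} 4 e^{- \frac{t^{2}}{3}} \cos{\left(b t \right)} \, dt$.

Differentiating under the integral sign,
$$I'(b) = \int_{-\infty}^{\infty} - 4 t e^{- \frac{t^{2}}{3}} \sin{\left(b t \right)} \, dt.$$

Integrate $\int_{-\infty}^{\infty} t \sin(b t)\, e^{- \frac{t^{2}}{3}}\, dt$ by parts with $u = \sin(b t)$ and $dv = t\, e^{- \frac{t^{2}}{3}}\, dt$, giving $v = - \frac{3 e^{- \frac{t^{2}}{3}}}{2}$. The boundary term vanishes and
$$\int_{-\infty}^{\infty} t \sin(b t)\, e^{- \frac{t^{2}}{3}}\, dt = \frac{3 b}{2} \int_{-\infty}^{\infty} \cos(b t)\, e^{- \frac{t^{2}}{3}}\, dt,$$
so $I'(b) = - \frac{3 b}{2}\, I(b)$.

This is a separable first-order ODE; solving with the initial condition $I(0) = \int_{-\infty}^{\infty} 4 e^{- \frac{t^{2}}{3}}\,dt = 4 \sqrt{3} \sqrt{\pi}$ gives
$$I(b) = 4 \sqrt{3} \sqrt{\pi} e^{- \frac{3 b^{2}}{4}}.$$

Setting $b = \frac{4}{3}$:
$$I = \frac{4 \sqrt{3} \sqrt{\pi}}{e^{\frac{4}{3}}}.$$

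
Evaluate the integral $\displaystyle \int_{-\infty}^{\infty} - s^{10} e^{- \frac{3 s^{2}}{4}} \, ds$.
$- \frac{2240 \sqrt{3} \sqrt{\pi}}{27}$

Begin with the known integral
$$J(a) = \int_{-\infty}^{\infty} - e^{- a s^{2}} \, ds = - \frac{\sqrt{\pi}}{\sqrt{a}}.$$

Differentiating under the integral sign brings down a factor of $(-s^2)$:
$$\frac{dJ}{da} = \int_{-\infty}^{\infty} s^{2} e^{- a s^{2}} \, ds = \frac{\sqrt{\pi}}{2 a^{\frac{3}{2}}}.$$

Repeating $5$ times in total — each differentiation brings down another $(-s^2)$ — gives
$$\frac{d^{5}J}{da^{5}} = \int_{-\infty}^{\infty} s^{10} e^{- a s^{2}} \, ds = \frac{945 \sqrt{\pi}}{32 a^{\frac{11}{2}}},$$
and the integrand here is $(-1)^{5}$ times the target integrand, so $I = (-1)^{5}\,\frac{d^{5}J}{da^{5}} = - \frac{945 \sqrt{\pi}}{32 a^{\frac{11}{2}}}$.

Setting $a = \frac{3}{4}$:
$$I = - \frac{2240 \sqrt{3} \sqrt{\pi}}{27}.$$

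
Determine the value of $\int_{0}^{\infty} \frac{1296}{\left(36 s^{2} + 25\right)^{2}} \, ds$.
$\frac{54 \pi}{125}$

Recall the elementary integral
$$J(a) = \int_{0}^{\infty} \frac{1}{a^{2} + s^{2}} \, ds = \frac{\pi}{2 a}.$$

Differentiating under the integral sign with respect to $a$,
$$\frac{dJ}{da} = \int_{0}^{\infty} - \frac{2 a}{\left(a^{2} + s^{2}\right)^{2}} \, ds = - \frac{\pi}{2 a^{2}},$$
so $\int_{0}^{\infty} \frac{1}{\left(a^{2} + s^{2}\right)^{2}} \, ds = \frac{\pi}{4 a^{3}}$.

Setting $a = \frac{5}{6}$:
$$I = \frac{54 \pi}{125}.$$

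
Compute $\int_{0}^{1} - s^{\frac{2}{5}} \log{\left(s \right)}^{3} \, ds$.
$\frac{3750}{2401}$

Begin with the known integral
$$J(a) = \int_{0}^{1} - s^{a} \, ds = - \frac{1}{a + 1}.$$

Differentiating under the integral sign brings down a factor of $\ln s$:
$$\frac{dJ}{da} = \int_{0}^{1} - s^{a} \log{\left(s \right)} \, ds = \frac{1}{\left(a + 1\right)^{2}}.$$

Repeating $3$ times in total — each differentiation brings down another $\ln s$ — gives
$$\frac{d^{3}J}{da^{3}} = \int_{0}^{1} - s^{a} \log{\left(s \right)}^{3} \, ds = \frac{6}{\left(a + 1\right)^{4}},$$
and the integrand here is exactly the target integrand, so $I = \frac{6}{\left(a + 1\right)^{4}}$.

Setting $a = \frac{2}{5}$:
$$I = \frac{3750}{2401}.$$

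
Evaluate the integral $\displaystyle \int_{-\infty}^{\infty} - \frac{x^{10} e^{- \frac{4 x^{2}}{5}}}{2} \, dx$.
$- \frac{2953125 \sqrt{5} \sqrt{\pi}}{131072}$

Start from the elementary integral
$$J(a) = \int_{-\infty}^{\infty} - \frac{e^{- a x^{2}}}{2} \, dx = - \frac{\sqrt{\pi}}{2 \sqrt{a}}.$$

Differentiating under the integral sign brings down a factor of $(-x^2)$:
$$\frac{dJ}{da} = \int_{-\infty}^{\infty} \frac{x^{2} e^{- a x^{2}}}{2} \, dx = \frac{\sqrt{\pi}}{4 a^{\frac{3}{2}}}.$$

Repeating $5$ times in total — each differentiation brings down another $(-x^2)$ — gives
$$\frac{d^{5}J}{da^{5}} = \int_{-\infty}^{\infty} \frac{x^{10} e^{- a x^{2}}}{2} \, dx = \frac{945 \sqrt{\pi}}{64 a^{\frac{11}{2}}},$$
and the integrand here is $(-1)^{5}$ times the target integrand, so $I = (-1)^{5}\,\frac{d^{5}J}{da^{5}} = - \frac{945 \sqrt{\pi}}{64 a^{\frac{11}{2}}}$.

Setting $a = \frac{4}{5}$:
$$I = - \frac{2953125 \sqrt{5} \sqrt{\pi}}{131072}.$$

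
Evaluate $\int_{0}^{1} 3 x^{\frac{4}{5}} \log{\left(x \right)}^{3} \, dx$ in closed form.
$- \frac{1250}{729}$

Start from the elementary integral
$$J(a) = \int_{0}^{1} 3 x^{a} \, dx = \frac{3}{a + 1}.$$

Differentiating under the integral sign brings down a factor of $\ln x$:
$$\frac{dJ}{da} = \int_{0}^{1} 3 x^{a} \log{\left(x \right)} \, dx = - \frac{3}{\left(a + 1\right)^{2}}.$$

Repeating $3$ times in total — each differentiation brings down another $\ln x$ — gives
$$\frac{d^{3}J}{da^{3}} = \int_{0}^{1} 3 x^{a} \log{\left(x \right)}^{3} \, dx = - \frac{18}{\left(a + 1\right)^{4}},$$
and the integrand here is exactly the target integrand, so $I = - \frac{18}{\left(a + 1\right)^{4}}$.

Setting $a = \frac{4}{5}$:
$$I = - \frac{1250}{729}.$$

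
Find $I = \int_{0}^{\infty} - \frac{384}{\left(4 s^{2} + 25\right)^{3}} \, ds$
$- \frac{36 \pi}{3125}$

Start from the standard arctangent integral
$$J(a) = \int_{0}^{\infty} - \frac{6}{a^{2} + s^{2}} \, ds = - \frac{3 \pi}{a}.$$

Differentiating under the integral sign with respect to $a$,
$$\frac{dJ}{da} = \int_{0}^{\infty} \frac{12 a}{\left(a^{2} + s^{2}\right)^{2}} \, ds = \frac{3 \pi}{a^{2}},$$
so $\int_{0}^{\infty} - \frac{6}{\left(a^{2} + s^{2}\right)^{2}} \, ds = - \frac{3 \pi}{2 a^{3}}$.

Repeating — each differentiation of $1/(s^2+a^2)^j$ produces $-2ja/(s^2+a^2)^{j+1}$ — and dividing through by $-2ja$ at each step yields, after $2$ differentiations in total,
$$\int_{0}^{\infty} - \frac{6}{\left(a^{2} + s^{2}\right)^{3}} \, ds = - \frac{9 \pi}{8 a^{5}}.$$

Setting $a = \frac{5}{2}$:
$$I = - \frac{36 \pi}{3125}.$$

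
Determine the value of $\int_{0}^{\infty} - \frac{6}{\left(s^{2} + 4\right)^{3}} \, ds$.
$- \frac{9 \pi}{256}$

Start from the standard arctangent integral
$$J(a) = \int_{0}^{\infty} - \frac{6}{a^{2} + s^{2}} \, ds = - \frac{3 \pi}{a}.$$

Differentiating under the integral sign with respect to $a$,
$$\frac{dJ}{da} = \int_{0}^{\infty} \frac{12 a}{\left(a^{2} + s^{2}\right)^{2}} \, ds = \frac{3 \pi}{a^{2}},$$
so $\int_{0}^{\infty} - \frac{6}{\left(a^{2} + s^{2}\right)^{2}} \, ds = - \frac{3 \pi}{2 a^{3}}$.

Repeating — each differentiation of $1/(s^2+a^2)^j$ produces $-2ja/(s^2+a^2)^{j+1}$ — and dividing through by $-2ja$ at each step yields, after $2$ differentiations in total,
$$\int_{0}^{\infty} - \frac{6}{\left(a^{2} + s^{2}\right)^{3}} \, ds = - \frac{9 \pi}{8 a^{5}}.$$

Setting $a = 2$:
$$I = - \frac{9 \pi}{256}.$$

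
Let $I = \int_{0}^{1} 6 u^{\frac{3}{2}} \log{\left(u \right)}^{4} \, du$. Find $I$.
$\frac{4608}{3125}$

Begin with the known integral
$$J(a) = \int_{0}^{1} 6 u^{a} \, du = \frac{6}{a + 1}.$$

Differentiating under the integral sign brings down a factor of $\ln u$:
$$\frac{dJ}{da} = \int_{0}^{1} 6 u^{a} \log{\left(u \right)} \, du = - \frac{6}{\left(a + 1\right)^{2}}.$$

Repeating $4$ times in total — each differentiation brings down another $\ln u$ — gives
$$\frac{d^{4}J}{da^{4}} = \int_{0}^{1} 6 u^{a} \log{\left(u \right)}^{4} \, du = \frac{144}{\left(a + 1\right)^{5}},$$
and the integrand here is exactly the target integrand, so $I = \frac{144}{\left(a + 1\right)^{5}}$.

Setting $a = \frac{3}{2}$:
$$I = \frac{4608}{3125}.$$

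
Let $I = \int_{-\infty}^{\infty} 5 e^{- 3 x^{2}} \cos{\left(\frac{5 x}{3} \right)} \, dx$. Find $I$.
$\frac{5 \sqrt{3} \sqrt{\pi}}{3 e^{\frac{25}{108}}}$

Let $b$ denote the cosine frequency and define $I(b) = \int_{-\infty}^{\infty} 5 e^{- 3 x^{2}} \cos{\left(b x \right)} \, dx$.

Differentiating under the integral sign,
$$I'(b) = \int_{-\infty}^{\infty} - 5 x e^{- 3 x^{2}} \sin{\left(b x \right)} \, dx.$$

Integrate $\int_{-\infty}^{\infty} x \sin(b x)\, e^{- 3 x^{2}}\, dx$ by parts with $u = \sin(b x)$ and $dv = x\, e^{- 3 x^{2}}\, dx$, giving $v = - \frac{e^{- 3 x^{2}}}{6}$. The boundary term vanishes and
$$\int_{-\infty}^{\infty} x \sin(b x)\, e^{- 3 x^{2}}\, dx = \frac{b}{6} \int_{-\infty}^{\infty} \cos(b x)\, e^{- 3 x^{2}}\, dx,$$
so $I'(b) = - \frac{b}{6}\, I(b)$.

This is a separable first-order ODE; solving with the initial condition $I(0) = \int_{-\infty}^{\infty} 5 e^{- 3 x^{2}}\,dx = \frac{5 \sqrt{3} \sqrt{\pi}}{3}$ gives
$$I(b) = \frac{5 \sqrt{3} \sqrt{\pi} e^{- \frac{b^{2}}{12}}}{3}.$$

Setting $b = \frac{5}{3}$:
$$I = \frac{5 \sqrt{3} \sqrt{\pi}}{3 e^{\frac{25}{108}}}.$$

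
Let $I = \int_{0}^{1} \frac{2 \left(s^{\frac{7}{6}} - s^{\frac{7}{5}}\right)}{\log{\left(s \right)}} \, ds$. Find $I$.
$\log{\left(\frac{4225}{5184} \right)}$

Replace the exponent $\frac{7}{6}$ by a parameter $a$: let $I(a) = \int_{0}^{1} \frac{2 \left(- s^{\frac{7}{5}} + s^{a}\right)}{\log{\left(s \right)}} \, ds$.

Since $\dfrac{\partial}{\partial a}\,s^{a} = s^{a} \ln s$, the $\ln s$ in the denominator cancels and
$$\frac{dI}{da} = \int_{0}^{1} 2 s^{a} \, ds = 2 \left[\frac{s^{a+1}}{a+1}\right]_0^1 = \frac{2}{a + 1}.$$

Integrating with respect to $a$ gives $I(a) = \log{\left(\frac{25 \left(a + 1\right)^{2}}{144} \right)} + C$.

At $a = \frac{7}{5}$ the integrand is identically $0$, so $I(\frac{7}{5}) = 0$. The closed form gives $0$, hence $C = 0$.

Setting $a = \frac{7}{6}$:
$$I = \log{\left(\frac{4225}{5184} \right)}.$$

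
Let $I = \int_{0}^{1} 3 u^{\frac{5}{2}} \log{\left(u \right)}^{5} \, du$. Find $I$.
$- \frac{23040}{117649}$

Consider the simpler parametrised integral
$$J(a) = \int_{0}^{1} 3 u^{a} \, du = \frac{3}{a + 1}.$$

Differentiating under the integral sign brings down a factor of $\ln u$:
$$\frac{dJ}{da} = \int_{0}^{1} 3 u^{a} \log{\left(u \right)} \, du = - \frac{3}{\left(a + 1\right)^{2}}.$$

Repeating $5$ times in total — each differentiation brings down another $\ln u$ — gives
$$\frac{d^{5}J}{da^{5}} = \int_{0}^{1} 3 u^{a} \log{\left(u \right)}^{5} \, du = - \frac{360}{\left(a + 1\right)^{6}},$$
and the integrand here is exactly the target integrand, so $I = - \frac{360}{\left(a + 1\right)^{6}}$.

Setting $a = \frac{5}{2}$:
$$I = - \frac{23040}{117649}.$$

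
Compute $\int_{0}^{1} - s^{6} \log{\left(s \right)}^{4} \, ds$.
$- \frac{24}{16807}$

Begin with the known integral
$$J(a) = \int_{0}^{1} - s^{a} \, ds = - \frac{1}{a + 1}.$$

Differentiating under the integral sign brings down a factor of $\ln s$:
$$\frac{dJ}{da} = \int_{0}^{1} - s^{a} \log{\left(s \right)} \, ds = \frac{1}{\left(a + 1\right)^{2}}.$$

Repeating $4$ times in total — each differentiation brings down another $\ln s$ — gives
$$\frac{d^{4}J}{da^{4}} = \int_{0}^{1} - s^{a} \log{\left(s \right)}^{4} \, ds = - \frac{24}{\left(a + 1\right)^{5}},$$
and the integrand here is exactly the target integrand, so $I = - \frac{24}{\left(a + 1\right)^{5}}$.

Setting $a = 6$:
$$I = - \frac{24}{16807}.$$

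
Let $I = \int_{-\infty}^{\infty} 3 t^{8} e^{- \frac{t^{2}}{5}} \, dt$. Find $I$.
$\frac{196875 \sqrt{5} \sqrt{\pi}}{16}$

Consider the simpler parametrised integral
$$J(a) = \int_{-\infty}^{\infty} 3 e^{- a t^{2}} \, dt = \frac{3 \sqrt{\pi}}{\sqrt{a}}.$$

Differentiating under the integral sign brings down a factor of $(-t^2)$:
$$\frac{dJ}{da} = \int_{-\infty}^{\infty} - 3 t^{2} e^{- a t^{2}} \, dt = - \frac{3 \sqrt{\pi}}{2 a^{\frac{3}{2}}}.$$

Repeating $4$ times in total — each differentiation brings down another $(-t^2)$ — gives
$$\frac{d^{4}J}{da^{4}} = \int_{-\infty}^{\infty} 3 t^{8} e^{- a t^{2}} \, dt = \frac{315 \sqrt{\pi}}{16 a^{\frac{9}{2}}},$$
and the integrand here is exactly the target integrand, so $I = \frac{315 \sqrt{\pi}}{16 a^{\frac{9}{2}}}$.

Setting $a = \frac{1}{5}$:
$$I = \frac{196875 \sqrt{5} \sqrt{\pi}}{16}.$$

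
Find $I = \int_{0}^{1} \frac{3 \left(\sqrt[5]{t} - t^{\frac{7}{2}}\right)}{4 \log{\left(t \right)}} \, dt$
$- \frac{3 \log{\left(15 \right)}}{4} + \frac{3 \log{\left(2 \right)}}{2}$

Replace the exponent $\frac{7}{2}$ by a parameter $a$: let $I(a) = \int_{0}^{1} \frac{3 \left(\sqrt[5]{t} - t^{a}\right)}{4 \log{\left(t \right)}} \, dt$.

Since $\dfrac{\partial}{\partial a}\,t^{a} = t^{a} \ln t$, the $\ln t$ in the denominator cancels and
$$\frac{dI}{da} = \int_{0}^{1} - \frac{3}{4} t^{a} \, dt = - \frac{3}{4} \left[\frac{t^{a+1}}{a+1}\right]_0^1 = - \frac{3}{4 a + 4}.$$

Integrating with respect to $a$ gives $I(a) = - \frac{3 \log{\left(a + 1 \right)}}{4} - \frac{3 \log{\left(5 \right)}}{4} + \frac{3 \log{\left(6 \right)}}{4} + C$.

At $a = \frac{1}{5}$ the integrand is identically $0$, so $I(\frac{1}{5}) = 0$. The closed form gives $0$, hence $C = 0$.

Setting $a = \frac{7}{2}$:
$$I = - \frac{3 \log{\left(15 \right)}}{4} + \frac{3 \log{\left(2 \right)}}{2}.$$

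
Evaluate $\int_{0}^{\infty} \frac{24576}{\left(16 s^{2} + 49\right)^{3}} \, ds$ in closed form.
$\frac{1152 \pi}{16807}$

Start from the standard arctangent integral
$$J(a) = \int_{0}^{\infty} \frac{6}{a^{2} + s^{2}} \, ds = \frac{3 \pi}{a}.$$

Differentiating under the integral sign with respect to $a$,
$$\frac{dJ}{da} = \int_{0}^{\infty} - \frac{12 a}{\left(a^{2} + s^{2}\right)^{2}} \, ds = - \frac{3 \pi}{a^{2}},$$
so $\int_{0}^{\infty} \frac{6}{\left(a^{2} + s^{2}\right)^{2}} \, ds = \frac{3 \pi}{2 a^{3}}$.

Repeating — each differentiation of $1/(s^2+a^2)^j$ produces $-2ja/(s^2+a^2)^{j+1}$ — and dividing through by $-2ja$ at each step yields, after $2$ differentiations in total,
$$\int_{0}^{\infty} \frac{6}{\left(a^{2} + s^{2}\right)^{3}} \, ds = \frac{9 \pi}{8 a^{5}}.$$

Setting $a = \frac{7}{4}$:
$$I = \frac{1152 \pi}{16807}.$$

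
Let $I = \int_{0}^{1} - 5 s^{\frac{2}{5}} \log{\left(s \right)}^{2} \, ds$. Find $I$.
$- \frac{1250}{343}$

Consider the simpler parametrised integral
$$J(a) = \int_{0}^{1} - 5 s^{a} \, ds = - \frac{5}{a + 1}.$$

Differentiating under the integral sign brings down a factor of $\ln s$:
$$\frac{dJ}{da} = \int_{0}^{1} - 5 s^{a} \log{\left(s \right)} \, ds = \frac{5}{\left(a + 1\right)^{2}}.$$

Repeating twice in total — each differentiation brings down another $\ln s$ — gives
$$\frac{d^{2}J}{da^{2}} = \int_{0}^{1} - 5 s^{a} \log{\left(s \right)}^{2} \, ds = - \frac{10}{\left(a + 1\right)^{3}},$$
and the integrand here is exactly the target integrand, so $I = - \frac{10}{\left(a + 1\right)^{3}}$.

Setting $a = \frac{2}{5}$:
$$I = - \frac{1250}{343}.$$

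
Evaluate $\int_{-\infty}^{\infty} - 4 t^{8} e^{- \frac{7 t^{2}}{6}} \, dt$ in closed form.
$- \frac{4860 \sqrt{42} \sqrt{\pi}}{2401}$

Consider the simpler parametrised integral
$$J(a) = \int_{-\infty}^{\infty} - 4 e^{- a t^{2}} \, dt = - \frac{4 \sqrt{\pi}}{\sqrt{a}}.$$

Differentiating under the integral sign brings down a factor of $(-t^2)$:
$$\frac{dJ}{da} = \int_{-\infty}^{\infty} 4 t^{2} e^{- a t^{2}} \, dt = \frac{2 \sqrt{\pi}}{a^{\frac{3}{2}}}.$$

Repeating $4$ times in total — each differentiation brings down another $(-t^2)$ — gives
$$\frac{d^{4}J}{da^{4}} = \int_{-\infty}^{\infty} - 4 t^{8} e^{- a t^{2}} \, dt = - \frac{105 \sqrt{\pi}}{4 a^{\frac{9}{2}}},$$
and the integrand here is exactly the target integrand, so $I = - \frac{105 \sqrt{\pi}}{4 a^{\frac{9}{2}}}$.

Setting $a = \frac{7}{6}$:
$$I = - \frac{4860 \sqrt{42} \sqrt{\pi}}{2401}.$$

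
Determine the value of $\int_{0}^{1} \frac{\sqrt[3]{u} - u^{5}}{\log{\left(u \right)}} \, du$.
$\log{\left(\frac{2}{9} \right)}$

Introduce a parameter $a$ in the exponent: let $I(a) = \int_{0}^{1} \frac{- u^{5} + u^{a}}{\log{\left(u \right)}} \, du$.

Since $\dfrac{\partial}{\partial a}\,u^{a} = u^{a} \ln u$, the $\ln u$ in the denominator cancels and
$$\frac{dI}{da} = \int_{0}^{1} u^{a} \, du = \left[\frac{u^{a+1}}{a+1}\right]_0^1 = \frac{1}{a + 1}.$$

Integrating with respect to $a$ gives $I(a) = \log{\left(\frac{a}{6} + \frac{1}{6} \right)} + C$.

At $a = 5$ the integrand is identically $0$, so $I(5) = 0$. The closed form gives $0$, hence $C = 0$.

Setting $a = \frac{1}{3}$:
$$I = \log{\left(\frac{2}{9} \right)}.$$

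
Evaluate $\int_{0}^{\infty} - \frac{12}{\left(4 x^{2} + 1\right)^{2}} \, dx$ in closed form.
$- \frac{3 \pi}{2}$

Recall the elementary integral
$$J(a) = \int_{0}^{\infty} - \frac{3}{4 \left(a^{2} + x^{2}\right)} \, dx = - \frac{3 \pi}{8 a}.$$

Differentiating under the integral sign with respect to $a$,
$$\frac{dJ}{da} = \int_{0}^{\infty} \frac{3 a}{2 \left(a^{2} + x^{2}\right)^{2}} \, dx = \frac{3 \pi}{8 a^{2}},$$
so $\int_{0}^{\infty} - \frac{3}{4 \left(a^{2} + x^{2}\right)^{2}} \, dx = - \frac{3 \pi}{16 a^{3}}$.

Setting $a = \frac{1}{2}$:
$$I = - \frac{3 \pi}{2}.$$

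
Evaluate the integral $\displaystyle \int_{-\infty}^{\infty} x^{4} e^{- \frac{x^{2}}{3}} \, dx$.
$\frac{27 \sqrt{3} \sqrt{\pi}}{4}$

Consider the simpler parametrised integral
$$J(a) = \int_{-\infty}^{\infty} e^{- a x^{2}} \, dx = \frac{\sqrt{\pi}}{\sqrt{a}}.$$

Differentiating under the integral sign brings down a factor of $(-x^2)$:
$$\frac{dJ}{da} = \int_{-\infty}^{\infty} - x^{2} e^{- a x^{2}} \, dx = - \frac{\sqrt{\pi}}{2 a^{\frac{3}{2}}}.$$

Repeating twice in total — each differentiation brings down another $(-x^2)$ — gives
$$\frac{d^{2}J}{da^{2}} = \int_{-\infty}^{\infty} x^{4} e^{- a x^{2}} \, dx = \frac{3 \sqrt{\pi}}{4 a^{\frac{5}{2}}},$$
and the integrand here is exactly the target integrand, so $I = \frac{3 \sqrt{\pi}}{4 a^{\frac{5}{2}}}$.

Setting $a = \frac{1}{3}$:
$$I = \frac{27 \sqrt{3} \sqrt{\pi}}{4}.$$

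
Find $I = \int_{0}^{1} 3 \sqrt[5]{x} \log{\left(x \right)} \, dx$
$- \frac{25}{12}$

Start from the elementary integral
$$J(a) = \int_{0}^{1} 3 x^{a} \, dx = \frac{3}{a + 1}.$$

Differentiating under the integral sign brings down a factor of $\ln x$:
$$\frac{dJ}{da} = \int_{0}^{1} 3 x^{a} \log{\left(x \right)} \, dx = - \frac{3}{\left(a + 1\right)^{2}}.$$

The integral on the left is $I$, so $I = - \frac{3}{\left(a + 1\right)^{2}}$.

Setting $a = \frac{1}{5}$:
$$I = - \frac{25}{12}.$$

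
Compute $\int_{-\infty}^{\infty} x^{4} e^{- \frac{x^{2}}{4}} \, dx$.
$24 \sqrt{\pi}$

Start from the elementary integral
$$J(a) = \int_{-\infty}^{\infty} e^{- a x^{2}} \, dx = \frac{\sqrt{\pi}}{\sqrt{a}}.$$

Differentiating under the integral sign brings down a factor of $(-x^2)$:
$$\frac{dJ}{da} = \int_{-\infty}^{\infty} - x^{2} e^{- a x^{2}} \, dx = - \frac{\sqrt{\pi}}{2 a^{\frac{3}{2}}}.$$

Repeating twice in total — each differentiation brings down another $(-x^2)$ — gives
$$\frac{d^{2}J}{da^{2}} = \int_{-\infty}^{\infty} x^{4} e^{- a x^{2}} \, dx = \frac{3 \sqrt{\pi}}{4 a^{\frac{5}{2}}},$$
and the integrand here is exactly the target integrand, so $I = \frac{3 \sqrt{\pi}}{4 a^{\frac{5}{2}}}$.

Setting $a = \frac{1}{4}$:
$$I = 24 \sqrt{\pi}.$$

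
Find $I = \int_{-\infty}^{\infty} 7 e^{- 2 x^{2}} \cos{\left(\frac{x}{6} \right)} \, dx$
$\frac{7 \sqrt{2} \sqrt{\pi}}{2 e^{\frac{1}{288}}}$

Treat the cosine frequency as a parameter and define $I(b) = \int_{-\infty}^{\infty} 7 e^{- 2 x^{2}} \cos{\left(b x \right)} \, dx$.

Differentiating under the integral sign,
$$I'(b) = \int_{-\infty}^{\infty} - 7 x e^{- 2 x^{2}} \sin{\left(b x \right)} \, dx.$$

Integrate $\int_{-\infty}^{\infty} x \sin(b x)\, e^{- 2 x^{2}}\, dx$ by parts with $u = \sin(b x)$ and $dv = x\, e^{- 2 x^{2}}\, dx$, giving $v = - \frac{e^{- 2 x^{2}}}{4}$. The boundary term vanishes and
$$\int_{-\infty}^{\infty} x \sin(b x)\, e^{- 2 x^{2}}\, dx = \frac{b}{4} \int_{-\infty}^{\infty} \cos(b x)\, e^{- 2 x^{2}}\, dx,$$
so $I'(b) = - \frac{b}{4}\, I(b)$.

This is a separable first-order ODE; solving with the initial condition $I(0) = \int_{-\infty}^{\infty} 7 e^{- 2 x^{2}}\,dx = \frac{7 \sqrt{2} \sqrt{\pi}}{2}$ gives
$$I(b) = \frac{7 \sqrt{2} \sqrt{\pi} e^{- \frac{b^{2}}{8}}}{2}.$$

Setting $b = \frac{1}{6}$:
$$I = \frac{7 \sqrt{2} \sqrt{\pi}}{2 e^{\frac{1}{288}}}.$$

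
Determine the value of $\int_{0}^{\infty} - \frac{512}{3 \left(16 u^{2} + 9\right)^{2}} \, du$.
$- \frac{32 \pi}{81}$

Begin with the known result
$$J(a) = \int_{0}^{\infty} - \frac{2}{3 \left(a^{2} + u^{2}\right)} \, du = - \frac{\pi}{3 a}.$$

Differentiating under the integral sign with respect to $a$,
$$\frac{dJ}{da} = \int_{0}^{\infty} \frac{4 a}{3 \left(a^{2} + u^{2}\right)^{2}} \, du = \frac{\pi}{3 a^{2}},$$
so $\int_{0}^{\infty} - \frac{2}{3 \left(a^{2} + u^{2}\right)^{2}} \, du = - \frac{\pi}{6 a^{3}}$.

Setting $a = \frac{3}{4}$:
$$I = - \frac{32 \pi}{81}.$$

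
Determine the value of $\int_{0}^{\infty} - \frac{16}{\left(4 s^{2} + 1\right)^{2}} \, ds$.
$- 2 \pi$

Begin with the known result
$$J(a) = \int_{0}^{\infty} - \frac{1}{a^{2} + s^{2}} \, ds = - \frac{\pi}{2 a}.$$

Differentiating under the integral sign with respect to $a$,
$$\frac{dJ}{da} = \int_{0}^{\infty} \frac{2 a}{\left(a^{2} + s^{2}\right)^{2}} \, ds = \frac{\pi}{2 a^{2}},$$
so $\int_{0}^{\infty} - \frac{1}{\left(a^{2} + s^{2}\right)^{2}} \, ds = - \frac{\pi}{4 a^{3}}$.

Setting $a = \frac{1}{2}$:
$$I = - 2 \pi.$$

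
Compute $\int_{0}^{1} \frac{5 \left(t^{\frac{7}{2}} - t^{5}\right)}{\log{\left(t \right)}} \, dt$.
$- \log{\left(\frac{1024}{243} \right)}$

Introduce a parameter $a$ in the exponent: let $I(a) = \int_{0}^{1} \frac{5 \left(t^{\frac{7}{2}} - t^{a}\right)}{\log{\left(t \right)}} \, dt$.

Since $\dfrac{\partial}{\partial a}\,t^{a} = t^{a} \ln t$, the $\ln t$ in the denominator cancels and
$$\frac{dI}{da} = \int_{0}^{1} -5 t^{a} \, dt = -5 \left[\frac{t^{a+1}}{a+1}\right]_0^1 = - \frac{5}{a + 1}.$$

Integrating with respect to $a$ gives $I(a) = - \log{\left(\frac{32 \left(a + 1\right)^{5}}{59049} \right)} + C$.

At $a = \frac{7}{2}$ the integrand is identically $0$, so $I(\frac{7}{2}) = 0$. The closed form gives $0$, hence $C = 0$.

Setting $a = 5$:
$$I = - \log{\left(\frac{1024}{243} \right)}.$$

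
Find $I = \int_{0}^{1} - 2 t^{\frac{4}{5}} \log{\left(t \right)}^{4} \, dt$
$- \frac{50000}{19683}$

Start from the elementary integral
$$J(a) = \int_{0}^{1} - 2 t^{a} \, dt = - \frac{2}{a + 1}.$$

Differentiating under the integral sign brings down a factor of $\ln t$:
$$\frac{dJ}{da} = \int_{0}^{1} - 2 t^{a} \log{\left(t \right)} \, dt = \frac{2}{\left(a + 1\right)^{2}}.$$

Repeating $4$ times in total — each differentiation brings down another $\ln t$ — gives
$$\frac{d^{4}J}{da^{4}} = \int_{0}^{1} - 2 t^{a} \log{\left(t \right)}^{4} \, dt = - \frac{48}{\left(a + 1\right)^{5}},$$
and the integrand here is exactly the target integrand, so $I = - \frac{48}{\left(a + 1\right)^{5}}$.

Setting $a = \frac{4}{5}$:
$$I = - \frac{50000}{19683}.$$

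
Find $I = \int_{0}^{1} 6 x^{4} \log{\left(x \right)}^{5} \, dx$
$- \frac{144}{3125}$

Begin with the known integral
$$J(a) = \int_{0}^{1} 6 x^{a} \, dx = \frac{6}{a + 1}.$$

Differentiating under the integral sign brings down a factor of $\ln x$:
$$\frac{dJ}{da} = \int_{0}^{1} 6 x^{a} \log{\left(x \right)} \, dx = - \frac{6}{\left(a + 1\right)^{2}}.$$

Repeating $5$ times in total — each differentiation brings down another $\ln x$ — gives
$$\frac{d^{5}J}{da^{5}} = \int_{0}^{1} 6 x^{a} \log{\left(x \right)}^{5} \, dx = - \frac{720}{\left(a + 1\right)^{6}},$$
and the integrand here is exactly the target integrand, so $I = - \frac{720}{\left(a + 1\right)^{6}}$.

Setting $a = 4$:
$$I = - \frac{144}{3125}.$$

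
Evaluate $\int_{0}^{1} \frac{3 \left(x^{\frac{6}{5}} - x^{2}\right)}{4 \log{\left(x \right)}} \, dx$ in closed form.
$\log{\left(\frac{11^{\frac{3}{4}} \sqrt[4]{15}}{15} \right)}$

Introduce a parameter $a$ in the exponent: let $I(a) = \int_{0}^{1} \frac{3 \left(x^{\frac{6}{5}} - x^{a}\right)}{4 \log{\left(x \right)}} \, dx$.

Since $\dfrac{\partial}{\partial a}\,x^{a} = x^{a} \ln x$, the $\ln x$ in the denominator cancels and
$$\frac{dI}{da} = \int_{0}^{1} - \frac{3}{4} x^{a} \, dx = - \frac{3}{4} \left[\frac{x^{a+1}}{a+1}\right]_0^1 = - \frac{3}{4 a + 4}.$$

Integrating with respect to $a$ gives $I(a) = - \frac{3 \log{\left(a + 1 \right)}}{4} - \frac{3 \log{\left(5 \right)}}{4} + \frac{3 \log{\left(11 \right)}}{4} + C$.

At $a = \frac{6}{5}$ the integrand is identically $0$, so $I(\frac{6}{5}) = 0$. The closed form gives $0$, hence $C = 0$.

Setting $a = 2$:
$$I = \log{\left(\frac{11^{\frac{3}{4}} \sqrt[4]{15}}{15} \right)}.$$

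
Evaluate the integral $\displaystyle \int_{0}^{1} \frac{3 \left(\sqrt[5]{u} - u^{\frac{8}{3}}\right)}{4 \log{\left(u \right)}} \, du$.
$- \frac{3 \log{\left(55 \right)}}{4} + \frac{3 \log{\left(2 \right)}}{4} + \frac{3 \log{\left(3 \right)}}{2}$

Introduce a parameter $a$ in the exponent: let $I(a) = \int_{0}^{1} \frac{3 \left(- u^{\frac{8}{3}} + u^{a}\right)}{4 \log{\left(u \right)}} \, du$.

Since $\dfrac{\partial}{\partial a}\,u^{a} = u^{a} \ln u$, the $\ln u$ in the denominator cancels and
$$\frac{dI}{da} = \int_{0}^{1} \frac{3}{4} u^{a} \, du = \frac{3}{4} \left[\frac{u^{a+1}}{a+1}\right]_0^1 = \frac{3}{4 \left(a + 1\right)}.$$

Integrating with respect to $a$ gives $I(a) = \log{\left(\frac{\sqrt[4]{11} \cdot 3^{\frac{3}{4}} \left(a + 1\right)^{\frac{3}{4}}}{11} \right)} + C$.

At $a = \frac{8}{3}$ the integrand is identically $0$, so $I(\frac{8}{3}) = 0$. The closed form gives $0$, hence $C = 0$.

Setting $a = \frac{1}{5}$:
$$I = - \frac{3 \log{\left(55 \right)}}{4} + \frac{3 \log{\left(2 \right)}}{4} + \frac{3 \log{\left(3 \right)}}{2}.$$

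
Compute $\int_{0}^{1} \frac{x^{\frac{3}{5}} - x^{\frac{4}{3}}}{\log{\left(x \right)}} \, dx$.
$- \log{\left(35 \right)} + \log{\left(24 \right)}$

Introduce a parameter $a$ in the exponent: let $I(a) = \int_{0}^{1} \frac{x^{\frac{3}{5}} - x^{a}}{\log{\left(x \right)}} \, dx$.

Since $\dfrac{\partial}{\partial a}\,x^{a} = x^{a} \ln x$, the $\ln x$ in the denominator cancels and
$$\frac{dI}{da} = \int_{0}^{1} -1 x^{a} \, dx = -1 \left[\frac{x^{a+1}}{a+1}\right]_0^1 = - \frac{1}{a + 1}.$$

Integrating with respect to $a$ gives $I(a) = - \log{\left(\frac{5 a}{8} + \frac{5}{8} \right)} + C$.

At $a = \frac{3}{5}$ the integrand is identically $0$, so $I(\frac{3}{5}) = 0$. The closed form gives $0$, hence $C = 0$.

Setting $a = \frac{4}{3}$:
$$I = - \log{\left(35 \right)} + \log{\left(24 \right)}.$$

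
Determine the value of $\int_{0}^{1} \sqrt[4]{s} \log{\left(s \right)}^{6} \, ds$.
$\frac{2359296}{15625}$

Consider the simpler parametrised integral
$$J(a) = \int_{0}^{1} s^{a} \, ds = \frac{1}{a + 1}.$$

Differentiating under the integral sign brings down a factor of $\ln s$:
$$\frac{dJ}{da} = \int_{0}^{1} s^{a} \log{\left(s \right)} \, ds = - \frac{1}{\left(a + 1\right)^{2}}.$$

Repeating $6$ times in total — each differentiation brings down another $\ln s$ — gives
$$\frac{d^{6}J}{da^{6}} = \int_{0}^{1} s^{a} \log{\left(s \right)}^{6} \, ds = \frac{720}{\left(a + 1\right)^{7}},$$
and the integrand here is exactly the target integrand, so $I = \frac{720}{\left(a + 1\right)^{7}}$.

Setting $a = \frac{1}{4}$:
$$I = \frac{2359296}{15625}.$$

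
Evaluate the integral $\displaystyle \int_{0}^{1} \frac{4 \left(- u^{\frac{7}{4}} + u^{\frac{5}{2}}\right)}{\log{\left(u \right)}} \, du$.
$\log{\left(\frac{38416}{14641} \right)}$

Consider the one-parameter family: let $I(a) = \int_{0}^{1} \frac{4 \left(- u^{\frac{7}{4}} + u^{a}\right)}{\log{\left(u \right)}} \, du$.

Since $\dfrac{\partial}{\partial a}\,u^{a} = u^{a} \ln u$, the $\ln u$ in the denominator cancels and
$$\frac{dI}{da} = \int_{0}^{1} 4 u^{a} \, du = 4 \left[\frac{u^{a+1}}{a+1}\right]_0^1 = \frac{4}{a + 1}.$$

Integrating with respect to $a$ gives $I(a) = \log{\left(\frac{256 \left(a + 1\right)^{4}}{14641} \right)} + C$.

At $a = \frac{7}{4}$ the integrand is identically $0$, so $I(\frac{7}{4}) = 0$. The closed form gives $0$, hence $C = 0$.

Setting $a = \frac{5}{2}$:
$$I = \log{\left(\frac{38416}{14641} \right)}.$$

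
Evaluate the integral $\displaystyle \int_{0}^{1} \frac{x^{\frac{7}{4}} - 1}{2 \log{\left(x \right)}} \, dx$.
$- \log{\left(2 \right)} + \frac{\log{\left(11 \right)}}{2}$

Introduce a parameter $a$ in the exponent: let $I(a) = \int_{0}^{1} \frac{x^{a} - 1}{2 \log{\left(x \right)}} \, dx$.

Since $\dfrac{\partial}{\partial a}\,x^{a} = x^{a} \ln x$, the $\ln x$ in the denominator cancels and
$$\frac{dI}{da} = \int_{0}^{1} \frac{1}{2} x^{a} \, dx = \frac{1}{2} \left[\frac{x^{a+1}}{a+1}\right]_0^1 = \frac{1}{2 \left(a + 1\right)}.$$

Integrating with respect to $a$ gives $I(a) = \frac{\log{\left(a + 1 \right)}}{2} + C$.

At $a = 0$ the integrand is identically $0$, so $I(0) = 0$. The closed form gives $0$, hence $C = 0$.

Setting $a = \frac{7}{4}$:
$$I = - \log{\left(2 \right)} + \frac{\log{\left(11 \right)}}{2}.$$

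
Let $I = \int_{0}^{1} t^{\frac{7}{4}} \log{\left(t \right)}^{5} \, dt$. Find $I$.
$- \frac{491520}{1771561}$

Consider the simpler parametrised integral
$$J(a) = \int_{0}^{1} t^{a} \, dt = \frac{1}{a + 1}.$$

Differentiating under the integral sign brings down a factor of $\ln t$:
$$\frac{dJ}{da} = \int_{0}^{1} t^{a} \log{\left(t \right)} \, dt = - \frac{1}{\left(a + 1\right)^{2}}.$$

Repeating $5$ times in total — each differentiation brings down another $\ln t$ — gives
$$\frac{d^{5}J}{da^{5}} = \int_{0}^{1} t^{a} \log{\left(t \right)}^{5} \, dt = - \frac{120}{\left(a + 1\right)^{6}},$$
and the integrand here is exactly the target integrand, so $I = - \frac{120}{\left(a + 1\right)^{6}}$.

Setting $a = \frac{7}{4}$:
$$I = - \frac{491520}{1771561}.$$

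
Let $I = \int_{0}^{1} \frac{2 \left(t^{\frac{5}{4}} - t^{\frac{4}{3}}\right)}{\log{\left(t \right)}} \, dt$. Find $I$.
$\log{\left(\frac{729}{784} \right)}$

Introduce a parameter $a$ in the exponent: let $I(a) = \int_{0}^{1} \frac{2 \left(- t^{\frac{4}{3}} + t^{a}\right)}{\log{\left(t \right)}} \, dt$.

Since $\dfrac{\partial}{\partial a}\,t^{a} = t^{a} \ln t$, the $\ln t$ in the denominator cancels and
$$\frac{dI}{da} = \int_{0}^{1} 2 t^{a} \, dt = 2 \left[\frac{t^{a+1}}{a+1}\right]_0^1 = \frac{2}{a + 1}.$$

Integrating with respect to $a$ gives $I(a) = \log{\left(\frac{9 \left(a + 1\right)^{2}}{49} \right)} + C$.

At $a = \frac{4}{3}$ the integrand is identically $0$, so $I(\frac{4}{3}) = 0$. The closed form gives $0$, hence $C = 0$.

Setting $a = \frac{5}{4}$:
$$I = \log{\left(\frac{729}{784} \right)}.$$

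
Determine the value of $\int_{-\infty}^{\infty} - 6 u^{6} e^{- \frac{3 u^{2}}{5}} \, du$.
$- \frac{625 \sqrt{15} \sqrt{\pi}}{36}$

Begin with the known integral
$$J(a) = \int_{-\infty}^{\infty} - 6 e^{- a u^{2}} \, du = - \frac{6 \sqrt{\pi}}{\sqrt{a}}.$$

Differentiating under the integral sign brings down a factor of $(-u^2)$:
$$\frac{dJ}{da} = \int_{-\infty}^{\infty} 6 u^{2} e^{- a u^{2}} \, du = \frac{3 \sqrt{\pi}}{a^{\frac{3}{2}}}.$$

Repeating $3$ times in total — each differentiation brings down another $(-u^2)$ — gives
$$\frac{d^{3}J}{da^{3}} = \int_{-\infty}^{\infty} 6 u^{6} e^{- a u^{2}} \, du = \frac{45 \sqrt{\pi}}{4 a^{\frac{7}{2}}},$$
and the integrand here is $(-1)^{3}$ times the target integrand, so $I = (-1)^{3}\,\frac{d^{3}J}{da^{3}} = - \frac{45 \sqrt{\pi}}{4 a^{\frac{7}{2}}}$.

Setting $a = \frac{3}{5}$:
$$I = - \frac{625 \sqrt{15} \sqrt{\pi}}{36}.$$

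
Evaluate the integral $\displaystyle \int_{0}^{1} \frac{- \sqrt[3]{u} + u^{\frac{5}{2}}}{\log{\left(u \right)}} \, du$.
$\log{\left(\frac{21}{8} \right)}$

Consider the one-parameter family: let $I(a) = \int_{0}^{1} \frac{- \sqrt[3]{u} + u^{a}}{\log{\left(u \right)}} \, du$.

Since $\dfrac{\partial}{\partial a}\,u^{a} = u^{a} \ln u$, the $\ln u$ in the denominator cancels and
$$\frac{dI}{da} = \int_{0}^{1} u^{a} \, du = \left[\frac{u^{a+1}}{a+1}\right]_0^1 = \frac{1}{a + 1}.$$

Integrating with respect to $a$ gives $I(a) = \log{\left(\frac{3 a}{4} + \frac{3}{4} \right)} + C$.

At $a = \frac{1}{3}$ the integrand is identically $0$, so $I(\frac{1}{3}) = 0$. The closed form gives $0$, hence $C = 0$.

Setting $a = \frac{5}{2}$:
$$I = \log{\left(\frac{21}{8} \right)}.$$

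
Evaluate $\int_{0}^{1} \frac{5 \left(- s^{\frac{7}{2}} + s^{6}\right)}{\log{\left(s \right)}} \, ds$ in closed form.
$\log{\left(\frac{537824}{59049} \right)}$

Replace the exponent $\frac{7}{2}$ by a parameter $a$: let $I(a) = \int_{0}^{1} \frac{5 \left(s^{6} - s^{a}\right)}{\log{\left(s \right)}} \, ds$.

Since $\dfrac{\partial}{\partial a}\,s^{a} = s^{a} \ln s$, the $\ln s$ in the denominator cancels and
$$\frac{dI}{da} = \int_{0}^{1} -5 s^{a} \, ds = -5 \left[\frac{s^{a+1}}{a+1}\right]_0^1 = - \frac{5}{a + 1}.$$

Integrating with respect to $a$ gives $I(a) = \log{\left(\frac{16807}{\left(a + 1\right)^{5}} \right)} + C$.

At $a = 6$ the integrand is identically $0$, so $I(6) = 0$. The closed form gives $0$, hence $C = 0$.

Setting $a = \frac{7}{2}$:
$$I = \log{\left(\frac{537824}{59049} \right)}.$$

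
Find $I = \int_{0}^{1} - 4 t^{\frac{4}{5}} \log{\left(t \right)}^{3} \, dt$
$\frac{5000}{2187}$

Start from the elementary integral
$$J(a) = \int_{0}^{1} - 4 t^{a} \, dt = - \frac{4}{a + 1}.$$

Differentiating under the integral sign brings down a factor of $\ln t$:
$$\frac{dJ}{da} = \int_{0}^{1} - 4 t^{a} \log{\left(t \right)} \, dt = \frac{4}{\left(a + 1\right)^{2}}.$$

Repeating $3$ times in total — each differentiation brings down another $\ln t$ — gives
$$\frac{d^{3}J}{da^{3}} = \int_{0}^{1} - 4 t^{a} \log{\left(t \right)}^{3} \, dt = \frac{24}{\left(a + 1\right)^{4}},$$
and the integrand here is exactly the target integrand, so $I = \frac{24}{\left(a + 1\right)^{4}}$.

Setting $a = \frac{4}{5}$:
$$I = \frac{5000}{2187}.$$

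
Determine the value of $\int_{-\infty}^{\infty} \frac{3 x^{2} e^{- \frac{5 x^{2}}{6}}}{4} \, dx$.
$\frac{9 \sqrt{30} \sqrt{\pi}}{100}$

Consider the simpler parametrised integral
$$J(a) = \int_{-\infty}^{\infty} \frac{3 e^{- a x^{2}}}{4} \, dx = \frac{3 \sqrt{\pi}}{4 \sqrt{a}}.$$

Differentiating under the integral sign brings down a factor of $(-x^2)$:
$$\frac{dJ}{da} = \int_{-\infty}^{\infty} - \frac{3 x^{2} e^{- a x^{2}}}{4} \, dx = - \frac{3 \sqrt{\pi}}{8 a^{\frac{3}{2}}}.$$

The integral on the left is $-I$, so $I = \frac{3 \sqrt{\pi}}{8 a^{\frac{3}{2}}}$.

Setting $a = \frac{5}{6}$:
$$I = \frac{9 \sqrt{30} \sqrt{\pi}}{100}.$$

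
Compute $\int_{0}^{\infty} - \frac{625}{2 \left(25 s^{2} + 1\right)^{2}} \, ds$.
$- \frac{125 \pi}{8}$

Begin with the known result
$$J(a) = \int_{0}^{\infty} - \frac{1}{2 \left(a^{2} + s^{2}\right)} \, ds = - \frac{\pi}{4 a}.$$

Differentiating under the integral sign with respect to $a$,
$$\frac{dJ}{da} = \int_{0}^{\infty} \frac{a}{\left(a^{2} + s^{2}\right)^{2}} \, ds = \frac{\pi}{4 a^{2}},$$
so $\int_{0}^{\infty} - \frac{1}{2 \left(a^{2} + s^{2}\right)^{2}} \, ds = - \frac{\pi}{8 a^{3}}$.

Setting $a = \frac{1}{5}$:
$$I = - \frac{125 \pi}{8}.$$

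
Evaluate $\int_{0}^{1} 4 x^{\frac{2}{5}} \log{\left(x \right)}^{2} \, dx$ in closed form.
$\frac{1000}{343}$

Start from the elementary integral
$$J(a) = \int_{0}^{1} 4 x^{a} \, dx = \frac{4}{a + 1}.$$

Differentiating under the integral sign brings down a factor of $\ln x$:
$$\frac{dJ}{da} = \int_{0}^{1} 4 x^{a} \log{\left(x \right)} \, dx = - \frac{4}{\left(a + 1\right)^{2}}.$$

Repeating twice in total — each differentiation brings down another $\ln x$ — gives
$$\frac{d^{2}J}{da^{2}} = \int_{0}^{1} 4 x^{a} \log{\left(x \right)}^{2} \, dx = \frac{8}{\left(a + 1\right)^{3}},$$
and the integrand here is exactly the target integrand, so $I = \frac{8}{\left(a + 1\right)^{3}}$.

Setting $a = \frac{2}{5}$:
$$I = \frac{1000}{343}.$$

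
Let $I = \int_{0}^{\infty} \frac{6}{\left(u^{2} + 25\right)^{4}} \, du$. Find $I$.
$\frac{3 \pi}{250000}$

Recall the elementary integral
$$J(a) = \int_{0}^{\infty} \frac{6}{a^{2} + u^{2}} \, du = \frac{3 \pi}{a}.$$

Differentiating under the integral sign with respect to $a$,
$$\frac{dJ}{da} = \int_{0}^{\infty} - \frac{12 a}{\left(a^{2} + u^{2}\right)^{2}} \, du = - \frac{3 \pi}{a^{2}},$$
so $\int_{0}^{\infty} \frac{6}{\left(a^{2} + u^{2}\right)^{2}} \, du = \frac{3 \pi}{2 a^{3}}$.

Repeating — each differentiation of $1/(u^2+a^2)^j$ produces $-2ja/(u^2+a^2)^{j+1}$ — and dividing through by $-2ja$ at each step yields, after $3$ differentiations in total,
$$\int_{0}^{\infty} \frac{6}{\left(a^{2} + u^{2}\right)^{4}} \, du = \frac{15 \pi}{16 a^{7}}.$$

Setting $a = 5$:
$$I = \frac{3 \pi}{250000}.$$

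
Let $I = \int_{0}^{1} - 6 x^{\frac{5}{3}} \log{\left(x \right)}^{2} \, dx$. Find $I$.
$- \frac{81}{128}$

Start from the elementary integral
$$J(a) = \int_{0}^{1} - 6 x^{a} \, dx = - \frac{6}{a + 1}.$$

Differentiating under the integral sign brings down a factor of $\ln x$:
$$\frac{dJ}{da} = \int_{0}^{1} - 6 x^{a} \log{\left(x \right)} \, dx = \frac{6}{\left(a + 1\right)^{2}}.$$

Repeating twice in total — each differentiation brings down another $\ln x$ — gives
$$\frac{d^{2}J}{da^{2}} = \int_{0}^{1} - 6 x^{a} \log{\left(x \right)}^{2} \, dx = - \frac{12}{\left(a + 1\right)^{3}},$$
and the integrand here is exactly the target integrand, so $I = - \frac{12}{\left(a + 1\right)^{3}}$.

Setting $a = \frac{5}{3}$:
$$I = - \frac{81}{128}.$$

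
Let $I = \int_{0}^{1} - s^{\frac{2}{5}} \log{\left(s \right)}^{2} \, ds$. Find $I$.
$- \frac{250}{343}$

Begin with the known integral
$$J(a) = \int_{0}^{1} - s^{a} \, ds = - \frac{1}{a + 1}.$$

Differentiating under the integral sign brings down a factor of $\ln s$:
$$\frac{dJ}{da} = \int_{0}^{1} - s^{a} \log{\left(s \right)} \, ds = \frac{1}{\left(a + 1\right)^{2}}.$$

Repeating twice in total — each differentiation brings down another $\ln s$ — gives
$$\frac{d^{2}J}{da^{2}} = \int_{0}^{1} - s^{a} \log{\left(s \right)}^{2} \, ds = - \frac{2}{\left(a + 1\right)^{3}},$$
and the integrand here is exactly the target integrand, so $I = - \frac{2}{\left(a + 1\right)^{3}}$.

Setting $a = \frac{2}{5}$:
$$I = - \frac{250}{343}.$$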